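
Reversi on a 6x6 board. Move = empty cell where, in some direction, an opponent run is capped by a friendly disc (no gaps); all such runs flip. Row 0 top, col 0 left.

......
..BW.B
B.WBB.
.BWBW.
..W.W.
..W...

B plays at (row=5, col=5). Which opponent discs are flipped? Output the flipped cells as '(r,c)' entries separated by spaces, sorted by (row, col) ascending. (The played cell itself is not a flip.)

Dir NW: opp run (4,4) capped by B -> flip
Dir N: first cell '.' (not opp) -> no flip
Dir NE: edge -> no flip
Dir W: first cell '.' (not opp) -> no flip
Dir E: edge -> no flip
Dir SW: edge -> no flip
Dir S: edge -> no flip
Dir SE: edge -> no flip

Answer: (4,4)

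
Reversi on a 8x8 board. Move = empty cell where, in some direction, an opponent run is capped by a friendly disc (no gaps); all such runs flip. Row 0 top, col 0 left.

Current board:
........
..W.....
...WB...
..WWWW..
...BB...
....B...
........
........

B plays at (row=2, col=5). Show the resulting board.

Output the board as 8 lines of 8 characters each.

Place B at (2,5); scan 8 dirs for brackets.
Dir NW: first cell '.' (not opp) -> no flip
Dir N: first cell '.' (not opp) -> no flip
Dir NE: first cell '.' (not opp) -> no flip
Dir W: first cell 'B' (not opp) -> no flip
Dir E: first cell '.' (not opp) -> no flip
Dir SW: opp run (3,4) capped by B -> flip
Dir S: opp run (3,5), next='.' -> no flip
Dir SE: first cell '.' (not opp) -> no flip
All flips: (3,4)

Answer: ........
..W.....
...WBB..
..WWBW..
...BB...
....B...
........
........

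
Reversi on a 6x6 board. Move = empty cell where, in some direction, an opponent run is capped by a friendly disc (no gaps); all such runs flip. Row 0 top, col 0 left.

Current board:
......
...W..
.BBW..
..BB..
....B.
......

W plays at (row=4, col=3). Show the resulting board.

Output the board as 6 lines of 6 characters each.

Answer: ......
...W..
.BBW..
..BW..
...WB.
......

Derivation:
Place W at (4,3); scan 8 dirs for brackets.
Dir NW: opp run (3,2) (2,1), next='.' -> no flip
Dir N: opp run (3,3) capped by W -> flip
Dir NE: first cell '.' (not opp) -> no flip
Dir W: first cell '.' (not opp) -> no flip
Dir E: opp run (4,4), next='.' -> no flip
Dir SW: first cell '.' (not opp) -> no flip
Dir S: first cell '.' (not opp) -> no flip
Dir SE: first cell '.' (not opp) -> no flip
All flips: (3,3)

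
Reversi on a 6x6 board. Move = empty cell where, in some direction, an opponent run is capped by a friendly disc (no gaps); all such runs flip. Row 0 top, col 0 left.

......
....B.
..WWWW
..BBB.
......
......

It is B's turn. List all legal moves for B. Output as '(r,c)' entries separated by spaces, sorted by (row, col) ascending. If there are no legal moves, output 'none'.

Answer: (1,1) (1,2) (1,3) (1,5)

Derivation:
(1,1): flips 1 -> legal
(1,2): flips 2 -> legal
(1,3): flips 1 -> legal
(1,5): flips 1 -> legal
(2,1): no bracket -> illegal
(3,1): no bracket -> illegal
(3,5): no bracket -> illegal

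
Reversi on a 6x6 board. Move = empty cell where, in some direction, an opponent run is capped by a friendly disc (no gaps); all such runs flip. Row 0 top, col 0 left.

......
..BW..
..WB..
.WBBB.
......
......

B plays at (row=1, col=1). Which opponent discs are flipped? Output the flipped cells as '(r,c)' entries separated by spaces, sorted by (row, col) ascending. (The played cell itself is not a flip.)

Dir NW: first cell '.' (not opp) -> no flip
Dir N: first cell '.' (not opp) -> no flip
Dir NE: first cell '.' (not opp) -> no flip
Dir W: first cell '.' (not opp) -> no flip
Dir E: first cell 'B' (not opp) -> no flip
Dir SW: first cell '.' (not opp) -> no flip
Dir S: first cell '.' (not opp) -> no flip
Dir SE: opp run (2,2) capped by B -> flip

Answer: (2,2)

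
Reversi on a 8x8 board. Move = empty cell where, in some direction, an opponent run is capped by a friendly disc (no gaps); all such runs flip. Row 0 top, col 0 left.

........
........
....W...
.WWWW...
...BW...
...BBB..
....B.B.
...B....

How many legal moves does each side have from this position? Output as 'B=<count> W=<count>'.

-- B to move --
(1,3): no bracket -> illegal
(1,4): flips 3 -> legal
(1,5): no bracket -> illegal
(2,0): no bracket -> illegal
(2,1): flips 1 -> legal
(2,2): flips 2 -> legal
(2,3): flips 1 -> legal
(2,5): flips 1 -> legal
(3,0): no bracket -> illegal
(3,5): flips 1 -> legal
(4,0): no bracket -> illegal
(4,1): no bracket -> illegal
(4,2): no bracket -> illegal
(4,5): flips 1 -> legal
B mobility = 7
-- W to move --
(4,2): flips 1 -> legal
(4,5): no bracket -> illegal
(4,6): no bracket -> illegal
(5,2): flips 1 -> legal
(5,6): no bracket -> illegal
(5,7): no bracket -> illegal
(6,2): flips 1 -> legal
(6,3): flips 2 -> legal
(6,5): flips 2 -> legal
(6,7): no bracket -> illegal
(7,2): no bracket -> illegal
(7,4): flips 2 -> legal
(7,5): no bracket -> illegal
(7,6): no bracket -> illegal
(7,7): flips 2 -> legal
W mobility = 7

Answer: B=7 W=7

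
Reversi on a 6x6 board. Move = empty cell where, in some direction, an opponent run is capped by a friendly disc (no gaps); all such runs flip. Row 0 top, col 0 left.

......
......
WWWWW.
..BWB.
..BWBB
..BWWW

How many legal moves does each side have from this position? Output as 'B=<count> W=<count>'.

-- B to move --
(1,0): flips 1 -> legal
(1,1): flips 2 -> legal
(1,2): flips 2 -> legal
(1,3): no bracket -> illegal
(1,4): flips 2 -> legal
(1,5): flips 2 -> legal
(2,5): no bracket -> illegal
(3,0): no bracket -> illegal
(3,1): no bracket -> illegal
(3,5): no bracket -> illegal
B mobility = 5
-- W to move --
(2,5): flips 1 -> legal
(3,1): flips 2 -> legal
(3,5): flips 3 -> legal
(4,1): flips 2 -> legal
(5,1): flips 2 -> legal
W mobility = 5

Answer: B=5 W=5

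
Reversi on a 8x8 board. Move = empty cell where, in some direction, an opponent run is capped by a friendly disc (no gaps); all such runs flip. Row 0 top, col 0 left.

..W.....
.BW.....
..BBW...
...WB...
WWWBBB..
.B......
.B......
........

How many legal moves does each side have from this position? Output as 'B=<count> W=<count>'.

-- B to move --
(0,1): flips 1 -> legal
(0,3): no bracket -> illegal
(1,3): flips 1 -> legal
(1,4): flips 1 -> legal
(1,5): flips 3 -> legal
(2,1): no bracket -> illegal
(2,5): flips 1 -> legal
(3,0): no bracket -> illegal
(3,1): flips 1 -> legal
(3,2): flips 1 -> legal
(3,5): no bracket -> illegal
(5,0): no bracket -> illegal
(5,2): no bracket -> illegal
(5,3): no bracket -> illegal
B mobility = 7
-- W to move --
(0,0): flips 2 -> legal
(0,1): no bracket -> illegal
(1,0): flips 1 -> legal
(1,3): flips 1 -> legal
(1,4): no bracket -> illegal
(2,0): flips 1 -> legal
(2,1): flips 2 -> legal
(2,5): no bracket -> illegal
(3,1): no bracket -> illegal
(3,2): flips 1 -> legal
(3,5): flips 1 -> legal
(3,6): no bracket -> illegal
(4,6): flips 3 -> legal
(5,0): no bracket -> illegal
(5,2): no bracket -> illegal
(5,3): flips 1 -> legal
(5,4): flips 2 -> legal
(5,5): flips 1 -> legal
(5,6): flips 3 -> legal
(6,0): flips 1 -> legal
(6,2): flips 1 -> legal
(7,0): no bracket -> illegal
(7,1): flips 2 -> legal
(7,2): no bracket -> illegal
W mobility = 15

Answer: B=7 W=15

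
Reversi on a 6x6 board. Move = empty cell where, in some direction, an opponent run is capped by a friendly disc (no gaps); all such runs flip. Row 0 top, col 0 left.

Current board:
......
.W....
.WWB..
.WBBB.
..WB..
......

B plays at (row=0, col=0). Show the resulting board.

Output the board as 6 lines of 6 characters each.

Answer: B.....
.B....
.WBB..
.WBBB.
..WB..
......

Derivation:
Place B at (0,0); scan 8 dirs for brackets.
Dir NW: edge -> no flip
Dir N: edge -> no flip
Dir NE: edge -> no flip
Dir W: edge -> no flip
Dir E: first cell '.' (not opp) -> no flip
Dir SW: edge -> no flip
Dir S: first cell '.' (not opp) -> no flip
Dir SE: opp run (1,1) (2,2) capped by B -> flip
All flips: (1,1) (2,2)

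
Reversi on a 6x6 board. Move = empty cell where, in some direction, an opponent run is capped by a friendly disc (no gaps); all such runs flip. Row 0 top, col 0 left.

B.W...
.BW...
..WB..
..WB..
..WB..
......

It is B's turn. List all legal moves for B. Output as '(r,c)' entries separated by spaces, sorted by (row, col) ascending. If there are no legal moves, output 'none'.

(0,1): flips 1 -> legal
(0,3): no bracket -> illegal
(1,3): flips 1 -> legal
(2,1): flips 2 -> legal
(3,1): flips 1 -> legal
(4,1): flips 2 -> legal
(5,1): flips 1 -> legal
(5,2): no bracket -> illegal
(5,3): no bracket -> illegal

Answer: (0,1) (1,3) (2,1) (3,1) (4,1) (5,1)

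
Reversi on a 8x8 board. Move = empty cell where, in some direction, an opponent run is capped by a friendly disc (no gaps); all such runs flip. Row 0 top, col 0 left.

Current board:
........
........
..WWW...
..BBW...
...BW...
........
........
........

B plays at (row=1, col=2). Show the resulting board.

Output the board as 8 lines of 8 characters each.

Answer: ........
..B.....
..BWW...
..BBW...
...BW...
........
........
........

Derivation:
Place B at (1,2); scan 8 dirs for brackets.
Dir NW: first cell '.' (not opp) -> no flip
Dir N: first cell '.' (not opp) -> no flip
Dir NE: first cell '.' (not opp) -> no flip
Dir W: first cell '.' (not opp) -> no flip
Dir E: first cell '.' (not opp) -> no flip
Dir SW: first cell '.' (not opp) -> no flip
Dir S: opp run (2,2) capped by B -> flip
Dir SE: opp run (2,3) (3,4), next='.' -> no flip
All flips: (2,2)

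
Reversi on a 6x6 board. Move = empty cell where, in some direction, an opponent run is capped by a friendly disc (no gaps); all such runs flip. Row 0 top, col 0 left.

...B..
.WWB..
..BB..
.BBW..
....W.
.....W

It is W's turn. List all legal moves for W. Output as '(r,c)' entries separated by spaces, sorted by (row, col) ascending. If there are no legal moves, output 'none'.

Answer: (1,4) (3,0) (3,4) (4,2)

Derivation:
(0,2): no bracket -> illegal
(0,4): no bracket -> illegal
(1,4): flips 1 -> legal
(2,0): no bracket -> illegal
(2,1): no bracket -> illegal
(2,4): no bracket -> illegal
(3,0): flips 2 -> legal
(3,4): flips 1 -> legal
(4,0): no bracket -> illegal
(4,1): no bracket -> illegal
(4,2): flips 2 -> legal
(4,3): no bracket -> illegal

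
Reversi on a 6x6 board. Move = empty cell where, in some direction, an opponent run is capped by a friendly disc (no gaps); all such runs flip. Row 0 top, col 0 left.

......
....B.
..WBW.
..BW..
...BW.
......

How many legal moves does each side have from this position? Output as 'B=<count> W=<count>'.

-- B to move --
(1,1): no bracket -> illegal
(1,2): flips 1 -> legal
(1,3): no bracket -> illegal
(1,5): no bracket -> illegal
(2,1): flips 1 -> legal
(2,5): flips 1 -> legal
(3,1): no bracket -> illegal
(3,4): flips 2 -> legal
(3,5): no bracket -> illegal
(4,2): no bracket -> illegal
(4,5): flips 1 -> legal
(5,3): no bracket -> illegal
(5,4): no bracket -> illegal
(5,5): no bracket -> illegal
B mobility = 5
-- W to move --
(0,3): no bracket -> illegal
(0,4): flips 1 -> legal
(0,5): no bracket -> illegal
(1,2): no bracket -> illegal
(1,3): flips 1 -> legal
(1,5): no bracket -> illegal
(2,1): no bracket -> illegal
(2,5): no bracket -> illegal
(3,1): flips 1 -> legal
(3,4): no bracket -> illegal
(4,1): no bracket -> illegal
(4,2): flips 2 -> legal
(5,2): no bracket -> illegal
(5,3): flips 1 -> legal
(5,4): no bracket -> illegal
W mobility = 5

Answer: B=5 W=5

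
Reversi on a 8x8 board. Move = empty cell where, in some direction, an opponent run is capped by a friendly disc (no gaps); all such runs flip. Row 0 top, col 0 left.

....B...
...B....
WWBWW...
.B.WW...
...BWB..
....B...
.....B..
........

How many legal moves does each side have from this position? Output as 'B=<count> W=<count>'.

Answer: B=6 W=10

Derivation:
-- B to move --
(1,0): no bracket -> illegal
(1,1): flips 1 -> legal
(1,2): flips 2 -> legal
(1,4): flips 3 -> legal
(1,5): no bracket -> illegal
(2,5): flips 3 -> legal
(3,0): no bracket -> illegal
(3,2): no bracket -> illegal
(3,5): flips 1 -> legal
(4,2): no bracket -> illegal
(5,3): no bracket -> illegal
(5,5): flips 2 -> legal
B mobility = 6
-- W to move --
(0,2): flips 1 -> legal
(0,3): flips 1 -> legal
(0,5): no bracket -> illegal
(1,1): flips 1 -> legal
(1,2): no bracket -> illegal
(1,4): no bracket -> illegal
(1,5): no bracket -> illegal
(3,0): no bracket -> illegal
(3,2): no bracket -> illegal
(3,5): no bracket -> illegal
(3,6): no bracket -> illegal
(4,0): no bracket -> illegal
(4,1): flips 1 -> legal
(4,2): flips 2 -> legal
(4,6): flips 1 -> legal
(5,2): flips 1 -> legal
(5,3): flips 1 -> legal
(5,5): no bracket -> illegal
(5,6): flips 1 -> legal
(6,3): no bracket -> illegal
(6,4): flips 1 -> legal
(6,6): no bracket -> illegal
(7,4): no bracket -> illegal
(7,5): no bracket -> illegal
(7,6): no bracket -> illegal
W mobility = 10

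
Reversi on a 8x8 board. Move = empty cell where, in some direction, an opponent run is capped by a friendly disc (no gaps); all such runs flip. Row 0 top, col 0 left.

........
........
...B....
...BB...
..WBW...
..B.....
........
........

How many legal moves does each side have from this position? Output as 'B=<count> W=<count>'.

-- B to move --
(3,1): no bracket -> illegal
(3,2): flips 1 -> legal
(3,5): no bracket -> illegal
(4,1): flips 1 -> legal
(4,5): flips 1 -> legal
(5,1): flips 1 -> legal
(5,3): no bracket -> illegal
(5,4): flips 1 -> legal
(5,5): flips 1 -> legal
B mobility = 6
-- W to move --
(1,2): no bracket -> illegal
(1,3): no bracket -> illegal
(1,4): no bracket -> illegal
(2,2): flips 1 -> legal
(2,4): flips 2 -> legal
(2,5): no bracket -> illegal
(3,2): no bracket -> illegal
(3,5): no bracket -> illegal
(4,1): no bracket -> illegal
(4,5): no bracket -> illegal
(5,1): no bracket -> illegal
(5,3): no bracket -> illegal
(5,4): no bracket -> illegal
(6,1): no bracket -> illegal
(6,2): flips 1 -> legal
(6,3): no bracket -> illegal
W mobility = 3

Answer: B=6 W=3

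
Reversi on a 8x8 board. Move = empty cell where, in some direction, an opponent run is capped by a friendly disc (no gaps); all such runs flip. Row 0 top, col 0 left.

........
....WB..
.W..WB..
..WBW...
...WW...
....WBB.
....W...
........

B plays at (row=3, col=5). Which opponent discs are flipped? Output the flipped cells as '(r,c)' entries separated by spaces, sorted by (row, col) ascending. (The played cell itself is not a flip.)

Dir NW: opp run (2,4), next='.' -> no flip
Dir N: first cell 'B' (not opp) -> no flip
Dir NE: first cell '.' (not opp) -> no flip
Dir W: opp run (3,4) capped by B -> flip
Dir E: first cell '.' (not opp) -> no flip
Dir SW: opp run (4,4), next='.' -> no flip
Dir S: first cell '.' (not opp) -> no flip
Dir SE: first cell '.' (not opp) -> no flip

Answer: (3,4)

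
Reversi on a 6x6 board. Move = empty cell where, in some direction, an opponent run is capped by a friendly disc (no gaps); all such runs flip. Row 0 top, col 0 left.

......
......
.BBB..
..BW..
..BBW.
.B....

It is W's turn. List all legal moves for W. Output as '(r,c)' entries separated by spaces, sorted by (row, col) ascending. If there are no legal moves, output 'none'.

Answer: (1,1) (1,3) (3,1) (4,1) (5,3)

Derivation:
(1,0): no bracket -> illegal
(1,1): flips 1 -> legal
(1,2): no bracket -> illegal
(1,3): flips 1 -> legal
(1,4): no bracket -> illegal
(2,0): no bracket -> illegal
(2,4): no bracket -> illegal
(3,0): no bracket -> illegal
(3,1): flips 1 -> legal
(3,4): no bracket -> illegal
(4,0): no bracket -> illegal
(4,1): flips 2 -> legal
(5,0): no bracket -> illegal
(5,2): no bracket -> illegal
(5,3): flips 1 -> legal
(5,4): no bracket -> illegal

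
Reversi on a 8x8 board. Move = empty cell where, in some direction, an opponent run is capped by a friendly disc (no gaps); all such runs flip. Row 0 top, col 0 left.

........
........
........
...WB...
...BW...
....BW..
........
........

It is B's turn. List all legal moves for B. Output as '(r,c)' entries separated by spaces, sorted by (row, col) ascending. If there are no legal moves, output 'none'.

(2,2): no bracket -> illegal
(2,3): flips 1 -> legal
(2,4): no bracket -> illegal
(3,2): flips 1 -> legal
(3,5): no bracket -> illegal
(4,2): no bracket -> illegal
(4,5): flips 1 -> legal
(4,6): no bracket -> illegal
(5,3): no bracket -> illegal
(5,6): flips 1 -> legal
(6,4): no bracket -> illegal
(6,5): no bracket -> illegal
(6,6): no bracket -> illegal

Answer: (2,3) (3,2) (4,5) (5,6)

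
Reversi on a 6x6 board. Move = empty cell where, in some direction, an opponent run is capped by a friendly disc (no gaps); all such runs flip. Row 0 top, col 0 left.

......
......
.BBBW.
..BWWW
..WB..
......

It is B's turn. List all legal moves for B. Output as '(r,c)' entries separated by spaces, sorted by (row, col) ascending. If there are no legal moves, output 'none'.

(1,3): no bracket -> illegal
(1,4): no bracket -> illegal
(1,5): no bracket -> illegal
(2,5): flips 2 -> legal
(3,1): no bracket -> illegal
(4,1): flips 1 -> legal
(4,4): flips 1 -> legal
(4,5): flips 1 -> legal
(5,1): no bracket -> illegal
(5,2): flips 1 -> legal
(5,3): no bracket -> illegal

Answer: (2,5) (4,1) (4,4) (4,5) (5,2)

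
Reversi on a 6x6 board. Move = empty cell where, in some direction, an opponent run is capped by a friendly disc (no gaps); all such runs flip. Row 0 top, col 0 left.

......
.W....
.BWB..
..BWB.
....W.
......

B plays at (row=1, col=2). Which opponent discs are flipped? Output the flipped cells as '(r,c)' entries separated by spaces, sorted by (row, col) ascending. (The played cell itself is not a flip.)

Answer: (2,2)

Derivation:
Dir NW: first cell '.' (not opp) -> no flip
Dir N: first cell '.' (not opp) -> no flip
Dir NE: first cell '.' (not opp) -> no flip
Dir W: opp run (1,1), next='.' -> no flip
Dir E: first cell '.' (not opp) -> no flip
Dir SW: first cell 'B' (not opp) -> no flip
Dir S: opp run (2,2) capped by B -> flip
Dir SE: first cell 'B' (not opp) -> no flip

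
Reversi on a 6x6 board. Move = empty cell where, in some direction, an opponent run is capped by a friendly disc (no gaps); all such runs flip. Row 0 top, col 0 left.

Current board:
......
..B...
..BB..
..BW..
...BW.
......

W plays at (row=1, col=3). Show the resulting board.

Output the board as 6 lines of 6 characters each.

Answer: ......
..BW..
..BW..
..BW..
...BW.
......

Derivation:
Place W at (1,3); scan 8 dirs for brackets.
Dir NW: first cell '.' (not opp) -> no flip
Dir N: first cell '.' (not opp) -> no flip
Dir NE: first cell '.' (not opp) -> no flip
Dir W: opp run (1,2), next='.' -> no flip
Dir E: first cell '.' (not opp) -> no flip
Dir SW: opp run (2,2), next='.' -> no flip
Dir S: opp run (2,3) capped by W -> flip
Dir SE: first cell '.' (not opp) -> no flip
All flips: (2,3)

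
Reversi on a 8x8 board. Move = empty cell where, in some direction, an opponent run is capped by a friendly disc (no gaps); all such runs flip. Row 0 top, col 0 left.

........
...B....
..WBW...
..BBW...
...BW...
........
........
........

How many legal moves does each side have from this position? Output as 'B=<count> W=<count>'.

Answer: B=9 W=6

Derivation:
-- B to move --
(1,1): flips 1 -> legal
(1,2): flips 1 -> legal
(1,4): no bracket -> illegal
(1,5): flips 1 -> legal
(2,1): flips 1 -> legal
(2,5): flips 2 -> legal
(3,1): flips 1 -> legal
(3,5): flips 2 -> legal
(4,5): flips 2 -> legal
(5,3): no bracket -> illegal
(5,4): no bracket -> illegal
(5,5): flips 1 -> legal
B mobility = 9
-- W to move --
(0,2): flips 1 -> legal
(0,3): no bracket -> illegal
(0,4): flips 1 -> legal
(1,2): flips 1 -> legal
(1,4): no bracket -> illegal
(2,1): no bracket -> illegal
(3,1): flips 2 -> legal
(4,1): no bracket -> illegal
(4,2): flips 3 -> legal
(5,2): flips 1 -> legal
(5,3): no bracket -> illegal
(5,4): no bracket -> illegal
W mobility = 6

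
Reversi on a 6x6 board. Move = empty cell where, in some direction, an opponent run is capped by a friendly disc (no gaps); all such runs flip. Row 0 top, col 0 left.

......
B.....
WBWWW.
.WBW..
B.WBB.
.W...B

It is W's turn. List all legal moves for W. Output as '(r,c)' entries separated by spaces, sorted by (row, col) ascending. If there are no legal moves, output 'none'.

Answer: (0,0) (1,1) (4,1) (4,5) (5,3)

Derivation:
(0,0): flips 1 -> legal
(0,1): no bracket -> illegal
(1,1): flips 1 -> legal
(1,2): no bracket -> illegal
(3,0): no bracket -> illegal
(3,4): no bracket -> illegal
(3,5): no bracket -> illegal
(4,1): flips 1 -> legal
(4,5): flips 2 -> legal
(5,0): no bracket -> illegal
(5,2): no bracket -> illegal
(5,3): flips 1 -> legal
(5,4): no bracket -> illegal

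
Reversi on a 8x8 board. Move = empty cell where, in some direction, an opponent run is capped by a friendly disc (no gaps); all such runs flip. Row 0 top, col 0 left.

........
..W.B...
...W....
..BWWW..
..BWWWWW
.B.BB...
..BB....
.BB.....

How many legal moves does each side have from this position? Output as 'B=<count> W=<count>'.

Answer: B=4 W=8

Derivation:
-- B to move --
(0,1): no bracket -> illegal
(0,2): no bracket -> illegal
(0,3): no bracket -> illegal
(1,1): no bracket -> illegal
(1,3): flips 3 -> legal
(2,1): no bracket -> illegal
(2,2): no bracket -> illegal
(2,4): flips 3 -> legal
(2,5): no bracket -> illegal
(2,6): flips 2 -> legal
(3,6): flips 4 -> legal
(3,7): no bracket -> illegal
(5,2): no bracket -> illegal
(5,5): no bracket -> illegal
(5,6): no bracket -> illegal
(5,7): no bracket -> illegal
B mobility = 4
-- W to move --
(0,3): no bracket -> illegal
(0,4): no bracket -> illegal
(0,5): flips 1 -> legal
(1,3): no bracket -> illegal
(1,5): no bracket -> illegal
(2,1): flips 1 -> legal
(2,2): no bracket -> illegal
(2,4): no bracket -> illegal
(2,5): no bracket -> illegal
(3,1): flips 1 -> legal
(4,0): no bracket -> illegal
(4,1): flips 2 -> legal
(5,0): no bracket -> illegal
(5,2): no bracket -> illegal
(5,5): no bracket -> illegal
(6,0): flips 2 -> legal
(6,1): no bracket -> illegal
(6,4): flips 1 -> legal
(6,5): flips 1 -> legal
(7,0): no bracket -> illegal
(7,3): flips 2 -> legal
(7,4): no bracket -> illegal
W mobility = 8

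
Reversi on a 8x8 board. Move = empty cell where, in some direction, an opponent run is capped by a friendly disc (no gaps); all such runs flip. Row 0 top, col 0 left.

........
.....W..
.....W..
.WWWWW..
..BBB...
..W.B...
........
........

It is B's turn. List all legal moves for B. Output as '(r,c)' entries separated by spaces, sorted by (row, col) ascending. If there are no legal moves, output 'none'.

(0,4): no bracket -> illegal
(0,5): no bracket -> illegal
(0,6): no bracket -> illegal
(1,4): no bracket -> illegal
(1,6): flips 2 -> legal
(2,0): flips 1 -> legal
(2,1): flips 1 -> legal
(2,2): flips 2 -> legal
(2,3): flips 1 -> legal
(2,4): flips 2 -> legal
(2,6): flips 1 -> legal
(3,0): no bracket -> illegal
(3,6): no bracket -> illegal
(4,0): no bracket -> illegal
(4,1): no bracket -> illegal
(4,5): no bracket -> illegal
(4,6): no bracket -> illegal
(5,1): no bracket -> illegal
(5,3): no bracket -> illegal
(6,1): flips 1 -> legal
(6,2): flips 1 -> legal
(6,3): no bracket -> illegal

Answer: (1,6) (2,0) (2,1) (2,2) (2,3) (2,4) (2,6) (6,1) (6,2)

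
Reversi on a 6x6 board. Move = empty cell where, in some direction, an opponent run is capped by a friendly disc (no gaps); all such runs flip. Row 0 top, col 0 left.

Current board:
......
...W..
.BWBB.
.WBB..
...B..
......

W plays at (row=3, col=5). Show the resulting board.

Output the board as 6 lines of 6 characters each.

Place W at (3,5); scan 8 dirs for brackets.
Dir NW: opp run (2,4) capped by W -> flip
Dir N: first cell '.' (not opp) -> no flip
Dir NE: edge -> no flip
Dir W: first cell '.' (not opp) -> no flip
Dir E: edge -> no flip
Dir SW: first cell '.' (not opp) -> no flip
Dir S: first cell '.' (not opp) -> no flip
Dir SE: edge -> no flip
All flips: (2,4)

Answer: ......
...W..
.BWBW.
.WBB.W
...B..
......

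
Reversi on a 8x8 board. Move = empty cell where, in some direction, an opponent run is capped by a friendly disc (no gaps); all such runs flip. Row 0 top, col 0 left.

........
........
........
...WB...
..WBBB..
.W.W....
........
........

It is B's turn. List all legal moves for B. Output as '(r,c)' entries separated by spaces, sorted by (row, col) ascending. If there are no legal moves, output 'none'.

Answer: (2,2) (2,3) (3,2) (4,1) (6,2) (6,3)

Derivation:
(2,2): flips 1 -> legal
(2,3): flips 1 -> legal
(2,4): no bracket -> illegal
(3,1): no bracket -> illegal
(3,2): flips 1 -> legal
(4,0): no bracket -> illegal
(4,1): flips 1 -> legal
(5,0): no bracket -> illegal
(5,2): no bracket -> illegal
(5,4): no bracket -> illegal
(6,0): no bracket -> illegal
(6,1): no bracket -> illegal
(6,2): flips 1 -> legal
(6,3): flips 1 -> legal
(6,4): no bracket -> illegal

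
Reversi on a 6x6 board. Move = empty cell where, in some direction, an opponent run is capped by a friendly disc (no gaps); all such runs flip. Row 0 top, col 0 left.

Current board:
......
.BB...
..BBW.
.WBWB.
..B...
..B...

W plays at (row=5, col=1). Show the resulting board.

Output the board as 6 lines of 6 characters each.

Place W at (5,1); scan 8 dirs for brackets.
Dir NW: first cell '.' (not opp) -> no flip
Dir N: first cell '.' (not opp) -> no flip
Dir NE: opp run (4,2) capped by W -> flip
Dir W: first cell '.' (not opp) -> no flip
Dir E: opp run (5,2), next='.' -> no flip
Dir SW: edge -> no flip
Dir S: edge -> no flip
Dir SE: edge -> no flip
All flips: (4,2)

Answer: ......
.BB...
..BBW.
.WBWB.
..W...
.WB...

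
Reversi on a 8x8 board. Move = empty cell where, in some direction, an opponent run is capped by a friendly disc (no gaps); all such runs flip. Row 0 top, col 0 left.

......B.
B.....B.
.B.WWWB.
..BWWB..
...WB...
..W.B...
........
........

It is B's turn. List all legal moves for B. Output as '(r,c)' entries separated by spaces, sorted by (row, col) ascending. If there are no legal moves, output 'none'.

Answer: (1,3) (1,4) (1,5) (2,2) (4,2) (6,1)

Derivation:
(1,2): no bracket -> illegal
(1,3): flips 1 -> legal
(1,4): flips 3 -> legal
(1,5): flips 1 -> legal
(2,2): flips 4 -> legal
(3,6): no bracket -> illegal
(4,1): no bracket -> illegal
(4,2): flips 1 -> legal
(4,5): no bracket -> illegal
(5,1): no bracket -> illegal
(5,3): no bracket -> illegal
(6,1): flips 4 -> legal
(6,2): no bracket -> illegal
(6,3): no bracket -> illegal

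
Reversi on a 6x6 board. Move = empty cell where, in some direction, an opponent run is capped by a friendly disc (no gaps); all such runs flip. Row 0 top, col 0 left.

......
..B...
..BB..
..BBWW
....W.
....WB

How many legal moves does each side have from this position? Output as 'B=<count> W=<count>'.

-- B to move --
(2,4): no bracket -> illegal
(2,5): no bracket -> illegal
(4,3): no bracket -> illegal
(4,5): flips 1 -> legal
(5,3): flips 1 -> legal
B mobility = 2
-- W to move --
(0,1): flips 2 -> legal
(0,2): no bracket -> illegal
(0,3): no bracket -> illegal
(1,1): flips 2 -> legal
(1,3): no bracket -> illegal
(1,4): no bracket -> illegal
(2,1): no bracket -> illegal
(2,4): no bracket -> illegal
(3,1): flips 2 -> legal
(4,1): no bracket -> illegal
(4,2): no bracket -> illegal
(4,3): no bracket -> illegal
(4,5): no bracket -> illegal
W mobility = 3

Answer: B=2 W=3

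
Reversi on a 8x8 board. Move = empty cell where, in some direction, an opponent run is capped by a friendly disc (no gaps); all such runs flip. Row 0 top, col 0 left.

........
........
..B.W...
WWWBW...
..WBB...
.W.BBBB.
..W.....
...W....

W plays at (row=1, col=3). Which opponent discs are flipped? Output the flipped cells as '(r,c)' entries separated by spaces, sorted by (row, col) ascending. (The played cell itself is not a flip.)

Dir NW: first cell '.' (not opp) -> no flip
Dir N: first cell '.' (not opp) -> no flip
Dir NE: first cell '.' (not opp) -> no flip
Dir W: first cell '.' (not opp) -> no flip
Dir E: first cell '.' (not opp) -> no flip
Dir SW: opp run (2,2) capped by W -> flip
Dir S: first cell '.' (not opp) -> no flip
Dir SE: first cell 'W' (not opp) -> no flip

Answer: (2,2)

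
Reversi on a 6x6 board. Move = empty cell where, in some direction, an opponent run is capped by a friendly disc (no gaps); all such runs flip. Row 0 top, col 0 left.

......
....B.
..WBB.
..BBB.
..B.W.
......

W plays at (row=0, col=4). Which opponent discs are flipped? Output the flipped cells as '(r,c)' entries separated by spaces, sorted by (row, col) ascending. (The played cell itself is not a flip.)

Dir NW: edge -> no flip
Dir N: edge -> no flip
Dir NE: edge -> no flip
Dir W: first cell '.' (not opp) -> no flip
Dir E: first cell '.' (not opp) -> no flip
Dir SW: first cell '.' (not opp) -> no flip
Dir S: opp run (1,4) (2,4) (3,4) capped by W -> flip
Dir SE: first cell '.' (not opp) -> no flip

Answer: (1,4) (2,4) (3,4)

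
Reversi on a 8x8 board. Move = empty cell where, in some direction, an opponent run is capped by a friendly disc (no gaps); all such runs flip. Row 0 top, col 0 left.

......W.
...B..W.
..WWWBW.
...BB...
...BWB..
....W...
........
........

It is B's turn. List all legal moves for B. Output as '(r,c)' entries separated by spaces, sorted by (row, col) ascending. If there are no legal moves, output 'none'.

Answer: (0,7) (1,1) (1,2) (1,4) (1,5) (2,1) (2,7) (3,1) (3,5) (5,5) (6,3) (6,4) (6,5)

Derivation:
(0,5): no bracket -> illegal
(0,7): flips 1 -> legal
(1,1): flips 1 -> legal
(1,2): flips 1 -> legal
(1,4): flips 1 -> legal
(1,5): flips 1 -> legal
(1,7): no bracket -> illegal
(2,1): flips 3 -> legal
(2,7): flips 1 -> legal
(3,1): flips 1 -> legal
(3,2): no bracket -> illegal
(3,5): flips 1 -> legal
(3,6): no bracket -> illegal
(3,7): no bracket -> illegal
(5,3): no bracket -> illegal
(5,5): flips 1 -> legal
(6,3): flips 1 -> legal
(6,4): flips 2 -> legal
(6,5): flips 1 -> legal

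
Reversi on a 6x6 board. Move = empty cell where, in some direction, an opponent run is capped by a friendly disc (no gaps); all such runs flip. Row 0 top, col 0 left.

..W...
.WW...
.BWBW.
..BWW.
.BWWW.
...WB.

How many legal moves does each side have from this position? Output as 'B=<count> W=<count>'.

-- B to move --
(0,0): no bracket -> illegal
(0,1): flips 2 -> legal
(0,3): flips 1 -> legal
(1,0): no bracket -> illegal
(1,3): no bracket -> illegal
(1,4): flips 3 -> legal
(1,5): no bracket -> illegal
(2,0): no bracket -> illegal
(2,5): flips 1 -> legal
(3,1): no bracket -> illegal
(3,5): flips 2 -> legal
(4,5): flips 4 -> legal
(5,1): no bracket -> illegal
(5,2): flips 2 -> legal
(5,5): no bracket -> illegal
B mobility = 7
-- W to move --
(1,0): flips 2 -> legal
(1,3): flips 1 -> legal
(1,4): no bracket -> illegal
(2,0): flips 1 -> legal
(3,0): flips 1 -> legal
(3,1): flips 2 -> legal
(4,0): flips 1 -> legal
(4,5): no bracket -> illegal
(5,0): no bracket -> illegal
(5,1): no bracket -> illegal
(5,2): no bracket -> illegal
(5,5): flips 1 -> legal
W mobility = 7

Answer: B=7 W=7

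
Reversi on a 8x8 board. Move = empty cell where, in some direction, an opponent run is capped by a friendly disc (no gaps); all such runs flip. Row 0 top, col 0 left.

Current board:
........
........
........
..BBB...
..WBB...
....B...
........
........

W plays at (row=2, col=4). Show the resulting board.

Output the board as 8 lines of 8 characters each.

Answer: ........
........
....W...
..BWB...
..WBB...
....B...
........
........

Derivation:
Place W at (2,4); scan 8 dirs for brackets.
Dir NW: first cell '.' (not opp) -> no flip
Dir N: first cell '.' (not opp) -> no flip
Dir NE: first cell '.' (not opp) -> no flip
Dir W: first cell '.' (not opp) -> no flip
Dir E: first cell '.' (not opp) -> no flip
Dir SW: opp run (3,3) capped by W -> flip
Dir S: opp run (3,4) (4,4) (5,4), next='.' -> no flip
Dir SE: first cell '.' (not opp) -> no flip
All flips: (3,3)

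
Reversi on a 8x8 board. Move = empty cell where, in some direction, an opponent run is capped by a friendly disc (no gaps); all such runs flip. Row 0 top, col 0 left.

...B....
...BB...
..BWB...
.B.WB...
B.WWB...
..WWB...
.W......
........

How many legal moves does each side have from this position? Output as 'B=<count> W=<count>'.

-- B to move --
(1,2): flips 1 -> legal
(3,2): flips 3 -> legal
(4,1): flips 2 -> legal
(5,0): no bracket -> illegal
(5,1): flips 4 -> legal
(6,0): no bracket -> illegal
(6,2): flips 1 -> legal
(6,3): flips 4 -> legal
(6,4): flips 2 -> legal
(7,0): flips 3 -> legal
(7,1): no bracket -> illegal
(7,2): no bracket -> illegal
B mobility = 8
-- W to move --
(0,2): no bracket -> illegal
(0,4): no bracket -> illegal
(0,5): flips 1 -> legal
(1,1): flips 1 -> legal
(1,2): no bracket -> illegal
(1,5): flips 1 -> legal
(2,0): flips 1 -> legal
(2,1): flips 1 -> legal
(2,5): flips 2 -> legal
(3,0): no bracket -> illegal
(3,2): no bracket -> illegal
(3,5): flips 2 -> legal
(4,1): no bracket -> illegal
(4,5): flips 2 -> legal
(5,0): no bracket -> illegal
(5,1): no bracket -> illegal
(5,5): flips 2 -> legal
(6,3): no bracket -> illegal
(6,4): no bracket -> illegal
(6,5): flips 1 -> legal
W mobility = 10

Answer: B=8 W=10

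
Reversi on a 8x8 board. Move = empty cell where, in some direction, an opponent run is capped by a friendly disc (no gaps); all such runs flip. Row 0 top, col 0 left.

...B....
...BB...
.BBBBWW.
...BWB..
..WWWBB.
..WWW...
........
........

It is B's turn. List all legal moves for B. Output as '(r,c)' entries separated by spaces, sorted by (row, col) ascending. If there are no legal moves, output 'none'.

(1,5): flips 1 -> legal
(1,6): no bracket -> illegal
(1,7): flips 1 -> legal
(2,7): flips 2 -> legal
(3,1): no bracket -> illegal
(3,2): no bracket -> illegal
(3,6): flips 1 -> legal
(3,7): no bracket -> illegal
(4,1): flips 3 -> legal
(5,1): flips 1 -> legal
(5,5): flips 1 -> legal
(6,1): no bracket -> illegal
(6,2): flips 2 -> legal
(6,3): flips 3 -> legal
(6,4): flips 3 -> legal
(6,5): no bracket -> illegal

Answer: (1,5) (1,7) (2,7) (3,6) (4,1) (5,1) (5,5) (6,2) (6,3) (6,4)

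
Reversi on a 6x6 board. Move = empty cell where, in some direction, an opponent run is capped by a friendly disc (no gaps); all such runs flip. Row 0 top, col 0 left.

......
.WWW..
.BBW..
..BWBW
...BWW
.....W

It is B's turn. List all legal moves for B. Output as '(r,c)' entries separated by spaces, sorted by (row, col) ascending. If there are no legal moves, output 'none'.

Answer: (0,0) (0,1) (0,2) (0,3) (0,4) (1,4) (2,4) (5,4)

Derivation:
(0,0): flips 1 -> legal
(0,1): flips 3 -> legal
(0,2): flips 1 -> legal
(0,3): flips 4 -> legal
(0,4): flips 1 -> legal
(1,0): no bracket -> illegal
(1,4): flips 1 -> legal
(2,0): no bracket -> illegal
(2,4): flips 1 -> legal
(2,5): no bracket -> illegal
(4,2): no bracket -> illegal
(5,3): no bracket -> illegal
(5,4): flips 1 -> legal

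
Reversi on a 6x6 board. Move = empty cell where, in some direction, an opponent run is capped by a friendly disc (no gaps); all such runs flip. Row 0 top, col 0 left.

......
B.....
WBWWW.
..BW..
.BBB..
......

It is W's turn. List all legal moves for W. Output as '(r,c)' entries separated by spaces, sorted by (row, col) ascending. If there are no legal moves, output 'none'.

Answer: (0,0) (3,1) (5,0) (5,1) (5,2) (5,3)

Derivation:
(0,0): flips 1 -> legal
(0,1): no bracket -> illegal
(1,1): no bracket -> illegal
(1,2): no bracket -> illegal
(3,0): no bracket -> illegal
(3,1): flips 1 -> legal
(3,4): no bracket -> illegal
(4,0): no bracket -> illegal
(4,4): no bracket -> illegal
(5,0): flips 2 -> legal
(5,1): flips 1 -> legal
(5,2): flips 2 -> legal
(5,3): flips 1 -> legal
(5,4): no bracket -> illegal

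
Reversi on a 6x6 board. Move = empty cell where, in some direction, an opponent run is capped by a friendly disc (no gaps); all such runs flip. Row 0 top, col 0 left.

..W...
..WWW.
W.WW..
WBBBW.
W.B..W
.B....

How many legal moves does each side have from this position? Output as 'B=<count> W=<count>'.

-- B to move --
(0,1): no bracket -> illegal
(0,3): flips 2 -> legal
(0,4): flips 2 -> legal
(0,5): flips 2 -> legal
(1,0): no bracket -> illegal
(1,1): flips 1 -> legal
(1,5): no bracket -> illegal
(2,1): no bracket -> illegal
(2,4): no bracket -> illegal
(2,5): no bracket -> illegal
(3,5): flips 1 -> legal
(4,1): no bracket -> illegal
(4,3): no bracket -> illegal
(4,4): no bracket -> illegal
(5,0): no bracket -> illegal
(5,4): no bracket -> illegal
(5,5): no bracket -> illegal
B mobility = 5
-- W to move --
(2,1): no bracket -> illegal
(2,4): no bracket -> illegal
(4,1): flips 1 -> legal
(4,3): flips 1 -> legal
(4,4): flips 1 -> legal
(5,0): no bracket -> illegal
(5,2): flips 2 -> legal
(5,3): flips 2 -> legal
W mobility = 5

Answer: B=5 W=5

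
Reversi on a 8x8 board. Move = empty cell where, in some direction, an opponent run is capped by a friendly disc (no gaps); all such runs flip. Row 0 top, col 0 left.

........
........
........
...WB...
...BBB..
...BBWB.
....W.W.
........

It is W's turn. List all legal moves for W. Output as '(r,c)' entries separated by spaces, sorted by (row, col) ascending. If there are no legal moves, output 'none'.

Answer: (2,4) (3,5) (4,2) (4,6) (5,2) (5,7) (6,3)

Derivation:
(2,3): no bracket -> illegal
(2,4): flips 3 -> legal
(2,5): no bracket -> illegal
(3,2): no bracket -> illegal
(3,5): flips 2 -> legal
(3,6): no bracket -> illegal
(4,2): flips 1 -> legal
(4,6): flips 1 -> legal
(4,7): no bracket -> illegal
(5,2): flips 2 -> legal
(5,7): flips 1 -> legal
(6,2): no bracket -> illegal
(6,3): flips 2 -> legal
(6,5): no bracket -> illegal
(6,7): no bracket -> illegal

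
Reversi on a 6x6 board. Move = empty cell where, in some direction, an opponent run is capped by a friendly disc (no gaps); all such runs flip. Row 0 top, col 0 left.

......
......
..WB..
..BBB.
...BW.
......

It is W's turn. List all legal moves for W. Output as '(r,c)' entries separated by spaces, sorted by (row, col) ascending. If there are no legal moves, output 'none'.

Answer: (2,4) (4,2)

Derivation:
(1,2): no bracket -> illegal
(1,3): no bracket -> illegal
(1,4): no bracket -> illegal
(2,1): no bracket -> illegal
(2,4): flips 2 -> legal
(2,5): no bracket -> illegal
(3,1): no bracket -> illegal
(3,5): no bracket -> illegal
(4,1): no bracket -> illegal
(4,2): flips 2 -> legal
(4,5): no bracket -> illegal
(5,2): no bracket -> illegal
(5,3): no bracket -> illegal
(5,4): no bracket -> illegal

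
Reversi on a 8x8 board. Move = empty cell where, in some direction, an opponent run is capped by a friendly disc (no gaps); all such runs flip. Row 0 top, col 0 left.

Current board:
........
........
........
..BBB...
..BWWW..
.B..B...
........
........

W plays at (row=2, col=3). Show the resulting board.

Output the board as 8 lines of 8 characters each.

Answer: ........
........
...W....
..BWW...
..BWWW..
.B..B...
........
........

Derivation:
Place W at (2,3); scan 8 dirs for brackets.
Dir NW: first cell '.' (not opp) -> no flip
Dir N: first cell '.' (not opp) -> no flip
Dir NE: first cell '.' (not opp) -> no flip
Dir W: first cell '.' (not opp) -> no flip
Dir E: first cell '.' (not opp) -> no flip
Dir SW: opp run (3,2), next='.' -> no flip
Dir S: opp run (3,3) capped by W -> flip
Dir SE: opp run (3,4) capped by W -> flip
All flips: (3,3) (3,4)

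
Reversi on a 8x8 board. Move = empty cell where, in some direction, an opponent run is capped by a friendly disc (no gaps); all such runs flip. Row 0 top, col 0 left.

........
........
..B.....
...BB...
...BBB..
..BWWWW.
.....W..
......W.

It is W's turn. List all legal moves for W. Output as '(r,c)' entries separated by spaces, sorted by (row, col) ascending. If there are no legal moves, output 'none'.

(1,1): flips 3 -> legal
(1,2): no bracket -> illegal
(1,3): no bracket -> illegal
(2,1): no bracket -> illegal
(2,3): flips 4 -> legal
(2,4): flips 2 -> legal
(2,5): no bracket -> illegal
(3,1): no bracket -> illegal
(3,2): flips 1 -> legal
(3,5): flips 2 -> legal
(3,6): flips 1 -> legal
(4,1): no bracket -> illegal
(4,2): no bracket -> illegal
(4,6): no bracket -> illegal
(5,1): flips 1 -> legal
(6,1): no bracket -> illegal
(6,2): no bracket -> illegal
(6,3): no bracket -> illegal

Answer: (1,1) (2,3) (2,4) (3,2) (3,5) (3,6) (5,1)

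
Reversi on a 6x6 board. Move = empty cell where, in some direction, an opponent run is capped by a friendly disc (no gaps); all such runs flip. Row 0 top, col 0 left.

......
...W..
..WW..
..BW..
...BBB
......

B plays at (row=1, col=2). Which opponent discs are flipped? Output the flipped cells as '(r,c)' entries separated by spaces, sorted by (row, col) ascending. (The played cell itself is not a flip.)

Dir NW: first cell '.' (not opp) -> no flip
Dir N: first cell '.' (not opp) -> no flip
Dir NE: first cell '.' (not opp) -> no flip
Dir W: first cell '.' (not opp) -> no flip
Dir E: opp run (1,3), next='.' -> no flip
Dir SW: first cell '.' (not opp) -> no flip
Dir S: opp run (2,2) capped by B -> flip
Dir SE: opp run (2,3), next='.' -> no flip

Answer: (2,2)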